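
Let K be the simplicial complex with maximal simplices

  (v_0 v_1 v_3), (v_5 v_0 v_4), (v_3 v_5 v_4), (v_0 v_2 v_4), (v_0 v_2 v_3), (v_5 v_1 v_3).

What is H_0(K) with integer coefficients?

H_0 ≅ Z.

Fix the vertex order v_0 < v_1 < v_2 < v_3 < v_4 < v_5 and write every simplex with vertices in increasing order. Then dim K = 2 and the simplices of K are:

  0-simplices (6): [v_0], [v_1], [v_2], [v_3], [v_4], [v_5]
  1-simplices (12): [v_0,v_1], [v_0,v_2], [v_0,v_3], [v_0,v_4], [v_0,v_5], [v_1,v_3], [v_1,v_5], [v_2,v_3], [v_2,v_4], [v_3,v_4], [v_3,v_5], [v_4,v_5]
  2-simplices (6): [v_0,v_1,v_3], [v_0,v_2,v_3], [v_0,v_2,v_4], [v_0,v_4,v_5], [v_1,v_3,v_5], [v_3,v_4,v_5]

Hence C_0 ≅ Z^6, C_1 ≅ Z^12, C_2 ≅ Z^6.

Boundary ∂_1: C_1 → C_0 maps an edge to its endpoints' difference, ∂[p,q] = q − p. For instance
  ∂[v_3,v_5] = [v_5] − [v_3].
The 6×12 boundary matrix has rank 5 and Smith normal form diag(1,1,1,1,1).

∂_2: C_2 → C_1 acts by ∂[p,q,r] = [q,r] − [p,r] + [p,q]. For instance
  ∂[v_0,v_2,v_3] = [v_2,v_3] − [v_0,v_3] + [v_0,v_2],
  ∂[v_0,v_1,v_3] = [v_1,v_3] − [v_0,v_3] + [v_0,v_1].
The resulting 12×6 matrix has rank 6, and its Smith normal form has invariant factors (1,1,1,1,1,1).

Computing H_k = (kernel of ∂_k) / (image of ∂_{k+1}):

  H_0: rank C_0 − rank ∂_1 = 6 − 5 = 1, and the invariant factors of ∂_1 are all 1, so H_0 = Z.

(K is a triangulation of the cylinder S^1 x I.)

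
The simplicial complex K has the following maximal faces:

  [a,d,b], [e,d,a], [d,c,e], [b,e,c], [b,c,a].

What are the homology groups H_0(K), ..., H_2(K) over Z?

K has 5 vertices, 10 edges, 5 triangles.
rank ∂_0 = 0, rank ∂_1 = 4 ⇒ b_0 = 5 − 0 − 4 = 1; all invariant factors of ∂_1 are 1 so no torsion. So H_0 ≅ Z.
rank ∂_1 = 4, rank ∂_2 = 5 ⇒ b_1 = 10 − 4 − 5 = 1; all invariant factors of ∂_2 are 1 so no torsion. So H_1 ≅ Z.
rank ∂_2 = 5, rank ∂_3 = 0 ⇒ b_2 = 5 − 5 − 0 = 0. So H_2 ≅ 0.

H_0 ≅ Z,  H_1 ≅ Z,  H_2 = 0.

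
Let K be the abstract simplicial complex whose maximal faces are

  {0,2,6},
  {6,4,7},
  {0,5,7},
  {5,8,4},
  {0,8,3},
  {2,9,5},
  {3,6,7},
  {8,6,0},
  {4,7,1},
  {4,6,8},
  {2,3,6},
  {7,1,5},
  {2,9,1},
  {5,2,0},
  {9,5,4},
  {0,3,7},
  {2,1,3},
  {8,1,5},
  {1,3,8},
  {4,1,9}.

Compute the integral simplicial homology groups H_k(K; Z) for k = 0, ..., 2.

H_0 = Z,  H_1 = Z ⊕ Z_2,  H_2 = 0.

Order the vertices as 0 < 1 < 2 < 3 < 4 < 5 < 6 < 7 < 8 < 9. Listing each simplex with vertices in this order, K has dimension 2 with simplices:

  0-simplices (10): [0], [1], [2], [3], [4], [5], [6], [7], [8], [9]
  1-simplices (30): (30 of them)
  2-simplices (20): (20 of them)

giving chain groups C_0 ≅ Z^10, C_1 ≅ Z^30, C_2 ≅ Z^20.

The boundary map ∂_1: C_1 → C_0 sends each edge [p,q] (with p < q) to q − p.
As a 10×30 matrix over Z this has rank 9, with invariant factors (1,1,1,1,1,1,1,1,1).

∂_2: C_2 → C_1 sends each 2-simplex [p,q,r] to [q,r] − [p,r] + [p,q]. For instance
  ∂[4,6,8] = [6,8] − [4,8] + [4,6],
  ∂[3,6,7] = [6,7] − [3,7] + [3,6].
The 30×20 boundary matrix has rank 20 and Smith normal form diag(1,1,1,1,1,1,1,1,1,1,1,1,1,1,1,1,1,1,1,2).

Computing H_k = (kernel of ∂_k) / (image of ∂_{k+1}):

  H_0: rank C_0 − rank ∂_1 = 10 − 9 = 1, and the invariant factors of ∂_1 are all 1, so H_0 ≅ Z.
  H_1: rank ker ∂_1 − rank ∂_2 = (30 − 9) − 20 = 1, and ∂_2 has invariant factor 2 > 1, so H_1 ≅ Z ⊕ Z_2.
  H_2: rank ker ∂_2 − rank ∂_3 = (20 − 20) − 0 = 0, and there is no ∂_3, so H_2 ≅ 0.

(K is a triangulation of the Klein bottle.)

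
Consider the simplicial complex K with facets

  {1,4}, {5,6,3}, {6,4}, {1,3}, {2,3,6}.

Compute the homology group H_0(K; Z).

H_0 ≅ Z.

Fix the vertex order 1 < 2 < 3 < 4 < 5 < 6 and write every simplex with vertices in increasing order. Then dim K = 2 and the simplices of K are:

  0-simplices (6): [1], [2], [3], [4], [5], [6]
  1-simplices (8): [1,3], [1,4], [2,3], [2,6], [3,5], [3,6], [4,6], [5,6]
  2-simplices (2): [2,3,6], [3,5,6]

so the chain groups are C_0 ≅ Z^6, C_1 ≅ Z^8, C_2 ≅ Z^2.

Boundary ∂_1: C_1 → C_0 is given by ∂[p,q] = [q] − [p].
The resulting 6×8 matrix has rank 5, and its Smith normal form has invariant factors (1,1,1,1,1).

Boundary ∂_2: C_2 → C_1 sends each 2-simplex [p,q,r] to [q,r] − [p,r] + [p,q]. For instance
  ∂[2,3,6] = [3,6] − [2,6] + [2,3],
  ∂[3,5,6] = [5,6] − [3,6] + [3,5].
As a 8×2 matrix over Z this has rank 2, with invariant factors (1,1).

Reading off H_k = ker ∂_k / im ∂_{k+1}:

  H_0: rank C_0 − rank ∂_1 = 6 − 5 = 1, and the invariant factors of ∂_1 are all 1, so H_0 = Z.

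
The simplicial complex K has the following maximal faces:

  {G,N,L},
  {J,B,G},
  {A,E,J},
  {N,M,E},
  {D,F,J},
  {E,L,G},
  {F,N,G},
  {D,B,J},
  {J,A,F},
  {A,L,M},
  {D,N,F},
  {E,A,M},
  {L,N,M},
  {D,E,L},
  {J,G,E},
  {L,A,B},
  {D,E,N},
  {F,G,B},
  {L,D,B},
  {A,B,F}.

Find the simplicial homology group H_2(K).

H_2 = 0.

We work with the vertex ordering A < B < D < E < F < G < J < L < M < N. The simplices of K, each written with vertices in increasing order, are:

  0-simplices (10): A, B, D, E, F, G, J, L, M, N
  1-simplices (30): AB, AE, AF, AJ, AL, AM, BD, BF, BG, BJ, BL, DE, DF, DJ, DL, DN, EG, EJ, EL, EM, EN, FG, FJ, FN, GJ, GL, GN, LM, LN, MN
  2-simplices (20): ABF, ABL, AEJ, AEM, AFJ, ALM, BDJ, BDL, BFG, BGJ, DEL, DEN, DFJ, DFN, EGJ, EGL, EMN, FGN, GLN, LMN

so the chain groups are C_0 ≅ Z^10, C_1 ≅ Z^30, C_2 ≅ Z^20.

The boundary map ∂_1: C_1 → C_0 maps an edge to its endpoints' difference, ∂[p,q] = q − p. For instance
  ∂DE = E − D.
This gives a 10×30 integer matrix of rank 9; reducing to Smith normal form yields diagonal entries (1,1,1,1,1,1,1,1,1).

Boundary ∂_2: C_2 → C_1 acts by ∂[p,q,r] = [q,r] − [p,r] + [p,q]. For instance
  ∂FGN = GN − FN + FG,
  ∂AEM = EM − AM + AE.
This gives a 30×20 integer matrix of rank 20; reducing to Smith normal form yields diagonal entries (1,1,1,1,1,1,1,1,1,1,1,1,1,1,1,1,1,1,1,2).

From H_k ≅ ker(∂_k) / im(∂_{k+1}) we obtain:

  H_2: rank ker ∂_2 − rank ∂_3 = (20 − 20) − 0 = 0, and there is no ∂_3, so H_2 = 0.

(K is a triangulation of the Klein bottle.)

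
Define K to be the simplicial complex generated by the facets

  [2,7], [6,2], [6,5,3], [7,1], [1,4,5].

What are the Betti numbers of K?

b_0 = 1, b_1 = 1, b_2 = 0.

Fix the vertex order 1 < 2 < 3 < 4 < 5 < 6 < 7 and write every simplex with vertices in increasing order. Then dim K = 2 and the simplices of K are:

  0-simplices (7): [1], [2], [3], [4], [5], [6], [7]
  1-simplices (9): [1,4], [1,5], [1,7], [2,6], [2,7], [3,5], [3,6], [4,5], [5,6]
  2-simplices (2): [1,4,5], [3,5,6]

Hence C_0 ≅ Z^7, C_1 ≅ Z^9, C_2 ≅ Z^2.

∂_1: C_1 → C_0 is given by ∂[p,q] = [q] − [p].
The resulting 7×9 matrix has rank 6, and its Smith normal form has invariant factors (1,1,1,1,1,1).

∂_2: C_2 → C_1 maps a triangle to the signed sum of its edges. For instance
  ∂[3,5,6] = [5,6] − [3,6] + [3,5],
  ∂[1,4,5] = [4,5] − [1,5] + [1,4].
This gives a 9×2 integer matrix of rank 2; reducing to Smith normal form yields diagonal entries (1,1).

From H_k ≅ ker(∂_k) / im(∂_{k+1}) we obtain:

  H_0: rank C_0 − rank ∂_1 = 7 − 6 = 1, and the invariant factors of ∂_1 are all 1, so H_0 = Z.
  H_1: rank ker ∂_1 − rank ∂_2 = (9 − 6) − 2 = 1, and the invariant factors of ∂_2 are all 1, so H_1 = Z.
  H_2: rank ker ∂_2 − rank ∂_3 = (2 − 2) − 0 = 0, and there is no ∂_3, so H_2 = 0.

Hence the Betti numbers are b_0 = 1, b_1 = 1, b_2 = 0.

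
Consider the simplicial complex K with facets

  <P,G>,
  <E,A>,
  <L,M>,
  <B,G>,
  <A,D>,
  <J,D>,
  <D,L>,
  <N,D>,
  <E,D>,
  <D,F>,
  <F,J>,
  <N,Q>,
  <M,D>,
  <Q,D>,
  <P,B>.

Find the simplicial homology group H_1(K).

Take the total order A < B < D < E < F < G < J < L < M < N < P < Q on the vertex set. Then K (dimension 1) consists of the simplices:

  0-simplices (12): A, B, D, E, F, G, J, L, M, N, P, Q
  1-simplices (15): AD, AE, BG, BP, DE, DF, DJ, DL, DM, DN, DQ, FJ, GP, LM, NQ

giving chain groups C_0 ≅ Z^12, C_1 ≅ Z^15.

The boundary map ∂_1: C_1 → C_0 is given by ∂[p,q] = [q] − [p]. For instance
  ∂LM = M − L.
This gives a 12×15 integer matrix of rank 10; reducing to Smith normal form yields diagonal entries (1,1,1,1,1,1,1,1,1,1).

Computing H_k = (kernel of ∂_k) / (image of ∂_{k+1}):

  H_1: rank ker ∂_1 − rank ∂_2 = (15 − 10) − 0 = 5, and there is no ∂_2, so H_1 = Z^5.

(K is a triangulation of the disjoint union of a wedge of 4 circles and the circle S^1.)

H_1 = Z^5.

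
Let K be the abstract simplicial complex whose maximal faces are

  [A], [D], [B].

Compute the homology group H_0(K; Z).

H_0 ≅ Z^3.

Take the total order A < B < D on the vertex set. Then K (dimension 0) consists of the simplices:

  0-simplices (3): A, B, D

giving chain groups C_0 ≅ Z^3.

From H_k ≅ ker(∂_k) / im(∂_{k+1}) we obtain:

  H_0: rank C_0 − rank ∂_1 = 3 − 0 = 3, and there is no ∂_1, so H_0 ≅ Z^3.

(K is a triangulation of a set of 3 points.)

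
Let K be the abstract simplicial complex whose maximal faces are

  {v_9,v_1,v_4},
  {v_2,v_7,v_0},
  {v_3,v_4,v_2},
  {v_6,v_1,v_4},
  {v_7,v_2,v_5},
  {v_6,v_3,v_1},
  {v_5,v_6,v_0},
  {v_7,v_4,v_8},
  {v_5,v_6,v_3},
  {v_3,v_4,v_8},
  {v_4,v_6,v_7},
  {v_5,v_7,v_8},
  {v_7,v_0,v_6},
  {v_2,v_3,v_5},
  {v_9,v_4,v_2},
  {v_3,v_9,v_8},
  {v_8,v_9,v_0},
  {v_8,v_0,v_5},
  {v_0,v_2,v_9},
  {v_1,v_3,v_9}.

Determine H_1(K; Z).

H_1 = Z ⊕ Z/2Z.

K has 10 vertices, 30 edges, 20 triangles.
rank ∂_1 = 9, rank ∂_2 = 20 ⇒ b_1 = 30 − 9 − 20 = 1; ∂_2 has invariant factor(s) [2] giving torsion. So H_1 = Z ⊕ Z/2Z.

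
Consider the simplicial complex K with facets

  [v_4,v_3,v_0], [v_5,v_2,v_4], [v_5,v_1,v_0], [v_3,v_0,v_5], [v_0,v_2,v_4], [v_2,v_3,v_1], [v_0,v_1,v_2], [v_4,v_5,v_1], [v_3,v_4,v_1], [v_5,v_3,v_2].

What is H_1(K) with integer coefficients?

H_1 = Z/2.

Fix the vertex order v_0 < v_1 < v_2 < v_3 < v_4 < v_5 and write every simplex with vertices in increasing order. Then dim K = 2 and the simplices of K are:

  0-simplices (6): [v_0], [v_1], [v_2], [v_3], [v_4], [v_5]
  1-simplices (15): (15 of them)
  2-simplices (10): [v_0,v_1,v_2], [v_0,v_1,v_5], [v_0,v_2,v_4], [v_0,v_3,v_4], [v_0,v_3,v_5], [v_1,v_2,v_3], [v_1,v_3,v_4], [v_1,v_4,v_5], [v_2,v_3,v_5], [v_2,v_4,v_5]

giving chain groups C_0 ≅ Z^6, C_1 ≅ Z^15, C_2 ≅ Z^10.

The boundary map ∂_1: C_1 → C_0 sends each edge [p,q] (with p < q) to q − p.
The resulting 6×15 matrix has rank 5, and its Smith normal form has invariant factors (1,1,1,1,1).

∂_2: C_2 → C_1 sends each 2-simplex [p,q,r] to [q,r] − [p,r] + [p,q]. For instance
  ∂[v_0,v_1,v_5] = [v_1,v_5] − [v_0,v_5] + [v_0,v_1],
  ∂[v_0,v_3,v_5] = [v_3,v_5] − [v_0,v_5] + [v_0,v_3].
This gives a 15×10 integer matrix of rank 10; reducing to Smith normal form yields diagonal entries (1,1,1,1,1,1,1,1,1,2).

From H_k ≅ ker(∂_k) / im(∂_{k+1}) we obtain:

  H_1: rank ker ∂_1 − rank ∂_2 = (15 − 5) − 10 = 0, and ∂_2 has invariant factor 2 > 1, so H_1 ≅ Z/2.

(K is a triangulation of the real projective plane RP^2.)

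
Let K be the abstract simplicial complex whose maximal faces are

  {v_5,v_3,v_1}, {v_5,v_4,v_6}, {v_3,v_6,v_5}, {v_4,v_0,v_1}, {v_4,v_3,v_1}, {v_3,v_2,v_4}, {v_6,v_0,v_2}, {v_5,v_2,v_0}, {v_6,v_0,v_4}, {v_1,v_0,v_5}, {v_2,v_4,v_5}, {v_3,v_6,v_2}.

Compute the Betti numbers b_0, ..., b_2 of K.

Order the vertices as v_0 < v_1 < v_2 < v_3 < v_4 < v_5 < v_6. Listing each simplex with vertices in this order, K has dimension 2 with simplices:

  0-simplices (7): [v_0], [v_1], [v_2], [v_3], [v_4], [v_5], [v_6]
  1-simplices (18): (18 of them)
  2-simplices (12): (12 of them)

Hence C_0 ≅ Z^7, C_1 ≅ Z^18, C_2 ≅ Z^12.

The boundary map ∂_1: C_1 → C_0 sends each edge [p,q] (with p < q) to q − p. For instance
  ∂[v_4,v_5] = [v_5] − [v_4].
As a 7×18 matrix over Z this has rank 6, with invariant factors (1,1,1,1,1,1).

Boundary ∂_2: C_2 → C_1 sends each 2-simplex [p,q,r] to [q,r] − [p,r] + [p,q]. For instance
  ∂[v_1,v_3,v_4] = [v_3,v_4] − [v_1,v_4] + [v_1,v_3],
  ∂[v_0,v_2,v_5] = [v_2,v_5] − [v_0,v_5] + [v_0,v_2].
This gives a 18×12 integer matrix of rank 12; reducing to Smith normal form yields diagonal entries (1,1,1,1,1,1,1,1,1,1,1,2).

Now H_k = ker ∂_k / im ∂_{k+1}, so:

  H_0: rank C_0 − rank ∂_1 = 7 − 6 = 1, and the invariant factors of ∂_1 are all 1, so H_0 ≅ Z.
  H_1: rank ker ∂_1 − rank ∂_2 = (18 − 6) − 12 = 0, and ∂_2 has invariant factor 2 > 1, so H_1 ≅ Z_2.
  H_2: rank ker ∂_2 − rank ∂_3 = (12 − 12) − 0 = 0, and there is no ∂_3, so H_2 ≅ 0.

Hence the Betti numbers are b_0 = 1, b_1 = 0, b_2 = 0.

b_0 = 1, b_1 = 0, b_2 = 0.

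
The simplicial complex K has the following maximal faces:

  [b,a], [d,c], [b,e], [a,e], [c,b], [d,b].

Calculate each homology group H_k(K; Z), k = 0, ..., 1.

H_0 ≅ Z,  H_1 ≅ Z^2.

We work with the vertex ordering a < b < c < d < e. The simplices of K, each written with vertices in increasing order, are:

  0-simplices (5): a, b, c, d, e
  1-simplices (6): ab, ae, bc, bd, be, cd

Hence C_0 ≅ Z^5, C_1 ≅ Z^6.

Boundary ∂_1: C_1 → C_0 is given by ∂[p,q] = [q] − [p].
As a 5×6 matrix over Z this has rank 4, with invariant factors (1,1,1,1).

Reading off H_k = ker ∂_k / im ∂_{k+1}:

  H_0: rank C_0 − rank ∂_1 = 5 − 4 = 1, and the invariant factors of ∂_1 are all 1, so H_0 ≅ Z.
  H_1: rank ker ∂_1 − rank ∂_2 = (6 − 4) − 0 = 2, and there is no ∂_2, so H_1 ≅ Z^2.

As a check, the Euler characteristic is 5 − 6 = -1, which agrees with 1 − 2 = -1.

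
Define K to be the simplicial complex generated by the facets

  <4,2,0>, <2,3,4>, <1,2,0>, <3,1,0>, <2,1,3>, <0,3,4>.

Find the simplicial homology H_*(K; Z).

H_0 = Z,  H_1 = 0,  H_2 = Z.

Fix the vertex order 0 < 1 < 2 < 3 < 4 and write every simplex with vertices in increasing order. Then dim K = 2 and the simplices of K are:

  0-simplices (5): [0], [1], [2], [3], [4]
  1-simplices (9): [0,1], [0,2], [0,3], [0,4], [1,2], [1,3], [2,3], [2,4], [3,4]
  2-simplices (6): [0,1,2], [0,1,3], [0,2,4], [0,3,4], [1,2,3], [2,3,4]

so the chain groups are C_0 ≅ Z^5, C_1 ≅ Z^9, C_2 ≅ Z^6.

Boundary ∂_1: C_1 → C_0 maps an edge to its endpoints' difference, ∂[p,q] = q − p. For instance
  ∂[1,2] = [2] − [1].
This gives a 5×9 integer matrix of rank 4; reducing to Smith normal form yields diagonal entries (1,1,1,1).

∂_2: C_2 → C_1 sends each 2-simplex [p,q,r] to [q,r] − [p,r] + [p,q]. For instance
  ∂[0,2,4] = [2,4] − [0,4] + [0,2],
  ∂[0,1,3] = [1,3] − [0,3] + [0,1].
This gives a 9×6 integer matrix of rank 5; reducing to Smith normal form yields diagonal entries (1,1,1,1,1).

Now H_k = ker ∂_k / im ∂_{k+1}, so:

  H_0: rank C_0 − rank ∂_1 = 5 − 4 = 1, and the invariant factors of ∂_1 are all 1, so H_0 = Z.
  H_1: rank ker ∂_1 − rank ∂_2 = (9 − 4) − 5 = 0, and the invariant factors of ∂_2 are all 1, so H_1 = 0.
  H_2: rank ker ∂_2 − rank ∂_3 = (6 − 5) − 0 = 1, and there is no ∂_3, so H_2 = Z.

As a check, the Euler characteristic is 5 − 9 + 6 = 2, which agrees with 1 − 0 + 1 = 2.
(K is a triangulation of the 2-sphere S^2.)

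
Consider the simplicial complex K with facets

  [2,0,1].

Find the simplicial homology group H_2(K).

H_2 = 0.

Take the total order 0 < 1 < 2 on the vertex set. Then K (dimension 2) consists of the simplices:

  0-simplices (3): [0], [1], [2]
  1-simplices (3): [0,1], [0,2], [1,2]
  2-simplices (1): [0,1,2]

Hence C_0 ≅ Z^3, C_1 ≅ Z^3, C_2 ≅ Z^1.

The boundary map ∂_1: C_1 → C_0 sends each edge [p,q] (with p < q) to q − p. For instance
  ∂[0,2] = [2] − [0].
The resulting 3×3 matrix has rank 2, and its Smith normal form has invariant factors (1,1).

The boundary map ∂_2: C_2 → C_1 acts by ∂[p,q,r] = [q,r] − [p,r] + [p,q]. For instance
  ∂[0,1,2] = [1,2] − [0,2] + [0,1].
The 3×1 boundary matrix has rank 1 and Smith normal form diag(1).

Reading off H_k = ker ∂_k / im ∂_{k+1}:

  H_2: rank ker ∂_2 − rank ∂_3 = (1 − 1) − 0 = 0, and there is no ∂_3, so H_2 ≅ 0.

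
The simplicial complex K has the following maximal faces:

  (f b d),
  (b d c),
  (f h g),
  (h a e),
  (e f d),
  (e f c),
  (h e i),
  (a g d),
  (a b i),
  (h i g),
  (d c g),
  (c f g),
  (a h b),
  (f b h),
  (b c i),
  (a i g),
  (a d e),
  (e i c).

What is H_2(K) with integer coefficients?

Take the total order a < b < c < d < e < f < g < h < i on the vertex set. Then K (dimension 2) consists of the simplices:

  0-simplices (9): a, b, c, d, e, f, g, h, i
  1-simplices (27): ab, ad, ae, ag, ah, ai, bc, bd, bf, bh, bi, cd, ce, cf, cg, ci, de, df, dg, ef, eh, ei, fg, fh, gh, gi, hi
  2-simplices (18): abh, abi, ade, adg, aeh, agi, bcd, bci, bdf, bfh, cdg, cef, cei, cfg, def, ehi, fgh, ghi

so the chain groups are C_0 ≅ Z^9, C_1 ≅ Z^27, C_2 ≅ Z^18.

Boundary ∂_1: C_1 → C_0 sends each edge [p,q] (with p < q) to q − p. For instance
  ∂fg = g − f.
As a 9×27 matrix over Z this has rank 8, with invariant factors (1,1,1,1,1,1,1,1).

Boundary ∂_2: C_2 → C_1 acts by ∂[p,q,r] = [q,r] − [p,r] + [p,q]. For instance
  ∂aeh = eh − ah + ae,
  ∂bfh = fh − bh + bf.
As a 27×18 matrix over Z this has rank 18, with invariant factors (1,1,1,1,1,1,1,1,1,1,1,1,1,1,1,1,1,2).

From H_k ≅ ker(∂_k) / im(∂_{k+1}) we obtain:

  H_2: rank ker ∂_2 − rank ∂_3 = (18 − 18) − 0 = 0, and there is no ∂_3, so H_2 ≅ 0.

H_2 ≅ 0.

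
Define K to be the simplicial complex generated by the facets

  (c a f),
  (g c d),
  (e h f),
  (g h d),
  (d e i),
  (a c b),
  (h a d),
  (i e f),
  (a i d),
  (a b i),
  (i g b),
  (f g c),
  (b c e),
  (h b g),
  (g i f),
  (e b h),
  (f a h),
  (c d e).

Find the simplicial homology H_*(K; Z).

H_0 = Z,  H_1 = Z^2,  H_2 = Z.

We work with the vertex ordering a < b < c < d < e < f < g < h < i. The simplices of K, each written with vertices in increasing order, are:

  0-simplices (9): a, b, c, d, e, f, g, h, i
  1-simplices (27): ab, ac, ad, af, ah, ai, bc, be, bg, bh, bi, cd, ce, cf, cg, de, dg, dh, di, ef, eh, ei, fg, fh, fi, gh, gi
  2-simplices (18): abc, abi, acf, adh, adi, afh, bce, beh, bgh, bgi, cde, cdg, cfg, dei, dgh, efh, efi, fgi

Hence C_0 ≅ Z^9, C_1 ≅ Z^27, C_2 ≅ Z^18.

∂_1: C_1 → C_0 sends each edge [p,q] (with p < q) to q − p.
As a 9×27 matrix over Z this has rank 8, with invariant factors (1,1,1,1,1,1,1,1).

The boundary map ∂_2: C_2 → C_1 acts by ∂[p,q,r] = [q,r] − [p,r] + [p,q]. For instance
  ∂abc = bc − ac + ab,
  ∂bgi = gi − bi + bg.
As a 27×18 matrix over Z this has rank 17, with invariant factors (1,1,1,1,1,1,1,1,1,1,1,1,1,1,1,1,1).

From H_k ≅ ker(∂_k) / im(∂_{k+1}) we obtain:

  H_0: rank C_0 − rank ∂_1 = 9 − 8 = 1, and the invariant factors of ∂_1 are all 1, so H_0 ≅ Z.
  H_1: rank ker ∂_1 − rank ∂_2 = (27 − 8) − 17 = 2, and the invariant factors of ∂_2 are all 1, so H_1 ≅ Z^2.
  H_2: rank ker ∂_2 − rank ∂_3 = (18 − 17) − 0 = 1, and there is no ∂_3, so H_2 ≅ Z.

As a check, the Euler characteristic is 9 − 27 + 18 = 0, which agrees with 1 − 2 + 1 = 0.
(K is a triangulation of the torus T^2.)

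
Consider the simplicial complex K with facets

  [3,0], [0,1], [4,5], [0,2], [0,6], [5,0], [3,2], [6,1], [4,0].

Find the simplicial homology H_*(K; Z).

Fix the vertex order 0 < 1 < 2 < 3 < 4 < 5 < 6 and write every simplex with vertices in increasing order. Then dim K = 1 and the simplices of K are:

  0-simplices (7): [0], [1], [2], [3], [4], [5], [6]
  1-simplices (9): [0,1], [0,2], [0,3], [0,4], [0,5], [0,6], [1,6], [2,3], [4,5]

so the chain groups are C_0 ≅ Z^7, C_1 ≅ Z^9.

Boundary ∂_1: C_1 → C_0 sends each edge [p,q] (with p < q) to q − p. For instance
  ∂[2,3] = [3] − [2].
This gives a 7×9 integer matrix of rank 6; reducing to Smith normal form yields diagonal entries (1,1,1,1,1,1).

Reading off H_k = ker ∂_k / im ∂_{k+1}:

  H_0: rank C_0 − rank ∂_1 = 7 − 6 = 1, and the invariant factors of ∂_1 are all 1, so H_0 ≅ Z.
  H_1: rank ker ∂_1 − rank ∂_2 = (9 − 6) − 0 = 3, and there is no ∂_2, so H_1 ≅ Z^3.

As a check, the Euler characteristic is 7 − 9 = -2, which agrees with 1 − 3 = -2.

H_0 = Z,  H_1 = Z^3.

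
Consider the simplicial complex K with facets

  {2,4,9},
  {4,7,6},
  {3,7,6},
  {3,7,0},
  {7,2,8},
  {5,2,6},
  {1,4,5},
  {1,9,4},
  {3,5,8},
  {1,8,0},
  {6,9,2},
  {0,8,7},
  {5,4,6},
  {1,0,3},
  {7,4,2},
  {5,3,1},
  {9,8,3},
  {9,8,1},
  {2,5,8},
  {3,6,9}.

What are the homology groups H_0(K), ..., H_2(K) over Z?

Fix the vertex order 0 < 1 < 2 < 3 < 4 < 5 < 6 < 7 < 8 < 9 and write every simplex with vertices in increasing order. Then dim K = 2 and the simplices of K are:

  0-simplices (10): [0], [1], [2], [3], [4], [5], [6], [7], [8], [9]
  1-simplices (30): (30 of them)
  2-simplices (20): (20 of them)

giving chain groups C_0 ≅ Z^10, C_1 ≅ Z^30, C_2 ≅ Z^20.

The boundary map ∂_1: C_1 → C_0 sends each edge [p,q] (with p < q) to q − p. For instance
  ∂[2,8] = [8] − [2].
This gives a 10×30 integer matrix of rank 9; reducing to Smith normal form yields diagonal entries (1,1,1,1,1,1,1,1,1).

Boundary ∂_2: C_2 → C_1 sends each 2-simplex [p,q,r] to [q,r] − [p,r] + [p,q]. For instance
  ∂[2,4,9] = [4,9] − [2,9] + [2,4],
  ∂[0,3,7] = [3,7] − [0,7] + [0,3].
The 30×20 boundary matrix has rank 20 and Smith normal form diag(1,1,1,1,1,1,1,1,1,1,1,1,1,1,1,1,1,1,1,2).

Reading off H_k = ker ∂_k / im ∂_{k+1}:

  H_0: rank C_0 − rank ∂_1 = 10 − 9 = 1, and the invariant factors of ∂_1 are all 1, so H_0 ≅ Z.
  H_1: rank ker ∂_1 − rank ∂_2 = (30 − 9) − 20 = 1, and ∂_2 has invariant factor 2 > 1, so H_1 ≅ Z ⊕ Z/2.
  H_2: rank ker ∂_2 − rank ∂_3 = (20 − 20) − 0 = 0, and there is no ∂_3, so H_2 ≅ 0.

As a check, the Euler characteristic is 10 − 30 + 20 = 0, which agrees with 1 − 1 + 0 = 0.

H_0 ≅ Z,  H_1 ≅ Z ⊕ Z/2,  H_2 = 0.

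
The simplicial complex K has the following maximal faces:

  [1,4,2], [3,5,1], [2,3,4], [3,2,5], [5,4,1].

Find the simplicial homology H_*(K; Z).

Order the vertices as 1 < 2 < 3 < 4 < 5. Listing each simplex with vertices in this order, K has dimension 2 with simplices:

  0-simplices (5): [1], [2], [3], [4], [5]
  1-simplices (10): [1,2], [1,3], [1,4], [1,5], [2,3], [2,4], [2,5], [3,4], [3,5], [4,5]
  2-simplices (5): [1,2,4], [1,3,5], [1,4,5], [2,3,4], [2,3,5]

so the chain groups are C_0 ≅ Z^5, C_1 ≅ Z^10, C_2 ≅ Z^5.

The boundary map ∂_1: C_1 → C_0 is given by ∂[p,q] = [q] − [p]. For instance
  ∂[2,3] = [3] − [2].
The 5×10 boundary matrix has rank 4 and Smith normal form diag(1,1,1,1).

The boundary map ∂_2: C_2 → C_1 acts by ∂[p,q,r] = [q,r] − [p,r] + [p,q]. For instance
  ∂[1,2,4] = [2,4] − [1,4] + [1,2],
  ∂[2,3,4] = [3,4] − [2,4] + [2,3].
As a 10×5 matrix over Z this has rank 5, with invariant factors (1,1,1,1,1).

Computing H_k = (kernel of ∂_k) / (image of ∂_{k+1}):

  H_0: rank C_0 − rank ∂_1 = 5 − 4 = 1, and the invariant factors of ∂_1 are all 1, so H_0 ≅ Z.
  H_1: rank ker ∂_1 − rank ∂_2 = (10 − 4) − 5 = 1, and the invariant factors of ∂_2 are all 1, so H_1 ≅ Z.
  H_2: rank ker ∂_2 − rank ∂_3 = (5 − 5) − 0 = 0, and there is no ∂_3, so H_2 ≅ 0.

As a check, the Euler characteristic is 5 − 10 + 5 = 0, which agrees with 1 − 1 + 0 = 0.
(K is a triangulation of the Möbius band.)

H_0 = Z,  H_1 = Z,  H_2 = 0.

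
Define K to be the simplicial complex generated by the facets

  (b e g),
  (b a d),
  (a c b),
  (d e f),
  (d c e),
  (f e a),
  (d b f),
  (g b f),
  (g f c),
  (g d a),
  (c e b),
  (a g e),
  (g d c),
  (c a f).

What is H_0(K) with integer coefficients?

Order the vertices as a < b < c < d < e < f < g. Listing each simplex with vertices in this order, K has dimension 2 with simplices:

  0-simplices (7): a, b, c, d, e, f, g
  1-simplices (21): ab, ac, ad, ae, af, ag, bc, bd, be, bf, bg, cd, ce, cf, cg, de, df, dg, ef, eg, fg
  2-simplices (14): abc, abd, acf, adg, aef, aeg, bce, bdf, beg, bfg, cde, cdg, cfg, def

so the chain groups are C_0 ≅ Z^7, C_1 ≅ Z^21, C_2 ≅ Z^14.

∂_1: C_1 → C_0 is given by ∂[p,q] = [q] − [p]. For instance
  ∂ce = e − c.
The 7×21 boundary matrix has rank 6 and Smith normal form diag(1,1,1,1,1,1).

The boundary map ∂_2: C_2 → C_1 sends each 2-simplex [p,q,r] to [q,r] − [p,r] + [p,q]. For instance
  ∂def = ef − df + de,
  ∂cfg = fg − cg + cf.
As a 21×14 matrix over Z this has rank 13, with invariant factors (1,1,1,1,1,1,1,1,1,1,1,1,1).

From H_k ≅ ker(∂_k) / im(∂_{k+1}) we obtain:

  H_0: rank C_0 − rank ∂_1 = 7 − 6 = 1, and the invariant factors of ∂_1 are all 1, so H_0 ≅ Z.

(K is a triangulation of the torus T^2.)

H_0 = Z.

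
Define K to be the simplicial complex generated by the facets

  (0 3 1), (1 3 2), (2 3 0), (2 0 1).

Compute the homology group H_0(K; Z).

H_0 ≅ Z.

Fix the vertex order 0 < 1 < 2 < 3 and write every simplex with vertices in increasing order. Then dim K = 2 and the simplices of K are:

  0-simplices (4): [0], [1], [2], [3]
  1-simplices (6): [0,1], [0,2], [0,3], [1,2], [1,3], [2,3]
  2-simplices (4): [0,1,2], [0,1,3], [0,2,3], [1,2,3]

Hence C_0 ≅ Z^4, C_1 ≅ Z^6, C_2 ≅ Z^4.

∂_1: C_1 → C_0 is given by ∂[p,q] = [q] − [p]. For instance
  ∂[0,1] = [1] − [0].
The resulting 4×6 matrix has rank 3, and its Smith normal form has invariant factors (1,1,1).

∂_2: C_2 → C_1 acts by ∂[p,q,r] = [q,r] − [p,r] + [p,q]. For instance
  ∂[0,1,3] = [1,3] − [0,3] + [0,1],
  ∂[0,2,3] = [2,3] − [0,3] + [0,2].
The resulting 6×4 matrix has rank 3, and its Smith normal form has invariant factors (1,1,1).

Reading off H_k = ker ∂_k / im ∂_{k+1}:

  H_0: rank C_0 − rank ∂_1 = 4 − 3 = 1, and the invariant factors of ∂_1 are all 1, so H_0 ≅ Z.

(K is a triangulation of the 2-sphere S^2.)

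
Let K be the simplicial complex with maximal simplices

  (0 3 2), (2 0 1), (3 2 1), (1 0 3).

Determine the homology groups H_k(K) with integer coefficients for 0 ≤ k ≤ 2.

Fix the vertex order 0 < 1 < 2 < 3 and write every simplex with vertices in increasing order. Then dim K = 2 and the simplices of K are:

  0-simplices (4): [0], [1], [2], [3]
  1-simplices (6): [0,1], [0,2], [0,3], [1,2], [1,3], [2,3]
  2-simplices (4): [0,1,2], [0,1,3], [0,2,3], [1,2,3]

Hence C_0 ≅ Z^4, C_1 ≅ Z^6, C_2 ≅ Z^4.

∂_1: C_1 → C_0 maps an edge to its endpoints' difference, ∂[p,q] = q − p.
This gives a 4×6 integer matrix of rank 3; reducing to Smith normal form yields diagonal entries (1,1,1).

∂_2: C_2 → C_1 maps a triangle to the signed sum of its edges. For instance
  ∂[0,1,2] = [1,2] − [0,2] + [0,1],
  ∂[0,1,3] = [1,3] − [0,3] + [0,1].
The resulting 6×4 matrix has rank 3, and its Smith normal form has invariant factors (1,1,1).

Reading off H_k = ker ∂_k / im ∂_{k+1}:

  H_0: rank C_0 − rank ∂_1 = 4 − 3 = 1, and the invariant factors of ∂_1 are all 1, so H_0 ≅ Z.
  H_1: rank ker ∂_1 − rank ∂_2 = (6 − 3) − 3 = 0, and the invariant factors of ∂_2 are all 1, so H_1 ≅ 0.
  H_2: rank ker ∂_2 − rank ∂_3 = (4 − 3) − 0 = 1, and there is no ∂_3, so H_2 ≅ Z.

H_0 ≅ Z,  H_1 = 0,  H_2 ≅ Z.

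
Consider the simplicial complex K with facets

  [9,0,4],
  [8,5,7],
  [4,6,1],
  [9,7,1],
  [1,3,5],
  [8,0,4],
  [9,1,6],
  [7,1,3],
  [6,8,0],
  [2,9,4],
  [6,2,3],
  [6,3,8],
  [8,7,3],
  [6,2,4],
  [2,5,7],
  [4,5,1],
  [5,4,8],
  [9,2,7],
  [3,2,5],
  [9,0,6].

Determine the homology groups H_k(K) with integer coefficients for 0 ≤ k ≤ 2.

K has 10 vertices, 30 edges, 20 triangles.
rank ∂_0 = 0, rank ∂_1 = 9 ⇒ b_0 = 10 − 0 − 9 = 1; all invariant factors of ∂_1 are 1 so no torsion. So H_0 = Z.
rank ∂_1 = 9, rank ∂_2 = 20 ⇒ b_1 = 30 − 9 − 20 = 1; ∂_2 has invariant factor(s) [2] giving torsion. So H_1 = Z ⊕ Z/2.
rank ∂_2 = 20, rank ∂_3 = 0 ⇒ b_2 = 20 − 20 − 0 = 0. So H_2 = 0.

H_0 ≅ Z,  H_1 ≅ Z ⊕ Z/2,  H_2 = 0.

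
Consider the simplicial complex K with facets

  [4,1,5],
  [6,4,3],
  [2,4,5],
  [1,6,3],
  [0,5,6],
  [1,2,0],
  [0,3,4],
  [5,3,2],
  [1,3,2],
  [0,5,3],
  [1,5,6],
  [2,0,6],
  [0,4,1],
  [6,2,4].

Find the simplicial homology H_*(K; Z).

Fix the vertex order 0 < 1 < 2 < 3 < 4 < 5 < 6 and write every simplex with vertices in increasing order. Then dim K = 2 and the simplices of K are:

  0-simplices (7): [0], [1], [2], [3], [4], [5], [6]
  1-simplices (21): [0,1], [0,2], [0,3], [0,4], [0,5], [0,6], [1,2], [1,3], [1,4], [1,5], [1,6], [2,3], [2,4], [2,5], [2,6], [3,4], [3,5], [3,6], [4,5], [4,6], [5,6]
  2-simplices (14): [0,1,2], [0,1,4], [0,2,6], [0,3,4], [0,3,5], [0,5,6], [1,2,3], [1,3,6], [1,4,5], [1,5,6], [2,3,5], [2,4,5], [2,4,6], [3,4,6]

Hence C_0 ≅ Z^7, C_1 ≅ Z^21, C_2 ≅ Z^14.

Boundary ∂_1: C_1 → C_0 maps an edge to its endpoints' difference, ∂[p,q] = q − p.
The resulting 7×21 matrix has rank 6, and its Smith normal form has invariant factors (1,1,1,1,1,1).

The boundary map ∂_2: C_2 → C_1 maps a triangle to the signed sum of its edges. For instance
  ∂[1,2,3] = [2,3] − [1,3] + [1,2],
  ∂[2,4,6] = [4,6] − [2,6] + [2,4].
The resulting 21×14 matrix has rank 13, and its Smith normal form has invariant factors (1,1,1,1,1,1,1,1,1,1,1,1,1).

Reading off H_k = ker ∂_k / im ∂_{k+1}:

  H_0: rank C_0 − rank ∂_1 = 7 − 6 = 1, and the invariant factors of ∂_1 are all 1, so H_0 ≅ Z.
  H_1: rank ker ∂_1 − rank ∂_2 = (21 − 6) − 13 = 2, and the invariant factors of ∂_2 are all 1, so H_1 ≅ Z^2.
  H_2: rank ker ∂_2 − rank ∂_3 = (14 − 13) − 0 = 1, and there is no ∂_3, so H_2 ≅ Z.

H_0 = Z,  H_1 = Z^2,  H_2 = Z.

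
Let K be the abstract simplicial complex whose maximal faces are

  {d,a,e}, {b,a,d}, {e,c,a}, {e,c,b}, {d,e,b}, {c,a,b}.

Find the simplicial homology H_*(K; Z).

H_0 = Z,  H_1 = 0,  H_2 = Z.

We work with the vertex ordering a < b < c < d < e. The simplices of K, each written with vertices in increasing order, are:

  0-simplices (5): a, b, c, d, e
  1-simplices (9): ab, ac, ad, ae, bc, bd, be, ce, de
  2-simplices (6): abc, abd, ace, ade, bce, bde

giving chain groups C_0 ≅ Z^5, C_1 ≅ Z^9, C_2 ≅ Z^6.

The boundary map ∂_1: C_1 → C_0 sends each edge [p,q] (with p < q) to q − p. For instance
  ∂bc = c − b.
This gives a 5×9 integer matrix of rank 4; reducing to Smith normal form yields diagonal entries (1,1,1,1).

∂_2: C_2 → C_1 maps a triangle to the signed sum of its edges. For instance
  ∂bde = de − be + bd,
  ∂abd = bd − ad + ab.
The 9×6 boundary matrix has rank 5 and Smith normal form diag(1,1,1,1,1).

From H_k ≅ ker(∂_k) / im(∂_{k+1}) we obtain:

  H_0: rank C_0 − rank ∂_1 = 5 − 4 = 1, and the invariant factors of ∂_1 are all 1, so H_0 = Z.
  H_1: rank ker ∂_1 − rank ∂_2 = (9 − 4) − 5 = 0, and the invariant factors of ∂_2 are all 1, so H_1 = 0.
  H_2: rank ker ∂_2 − rank ∂_3 = (6 − 5) − 0 = 1, and there is no ∂_3, so H_2 = Z.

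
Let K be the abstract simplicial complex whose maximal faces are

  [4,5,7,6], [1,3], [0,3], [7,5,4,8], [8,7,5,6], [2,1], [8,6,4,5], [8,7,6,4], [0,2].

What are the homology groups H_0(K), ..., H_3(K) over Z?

H_0 ≅ Z^2,  H_1 ≅ Z,  H_2 = 0,  H_3 ≅ Z.

K has 9 vertices, 14 edges, 10 triangles, 5 3-simplices.
rank ∂_0 = 0, rank ∂_1 = 7 ⇒ b_0 = 9 − 0 − 7 = 2; all invariant factors of ∂_1 are 1 so no torsion. So H_0 ≅ Z^2.
rank ∂_1 = 7, rank ∂_2 = 6 ⇒ b_1 = 14 − 7 − 6 = 1; all invariant factors of ∂_2 are 1 so no torsion. So H_1 ≅ Z.
rank ∂_2 = 6, rank ∂_3 = 4 ⇒ b_2 = 10 − 6 − 4 = 0; all invariant factors of ∂_3 are 1 so no torsion. So H_2 ≅ 0.
rank ∂_3 = 4, rank ∂_4 = 0 ⇒ b_3 = 5 − 4 − 0 = 1. So H_3 ≅ Z.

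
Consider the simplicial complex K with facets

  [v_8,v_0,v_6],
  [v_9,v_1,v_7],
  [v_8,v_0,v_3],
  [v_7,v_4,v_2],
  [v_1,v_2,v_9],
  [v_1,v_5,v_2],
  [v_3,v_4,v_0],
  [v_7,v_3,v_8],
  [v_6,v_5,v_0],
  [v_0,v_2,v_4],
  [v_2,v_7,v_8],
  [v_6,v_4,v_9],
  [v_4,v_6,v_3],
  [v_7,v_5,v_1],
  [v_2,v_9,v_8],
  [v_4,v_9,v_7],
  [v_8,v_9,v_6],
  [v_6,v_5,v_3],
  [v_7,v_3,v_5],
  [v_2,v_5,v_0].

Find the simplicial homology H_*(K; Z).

Order the vertices as v_0 < v_1 < v_2 < v_3 < v_4 < v_5 < v_6 < v_7 < v_8 < v_9. Listing each simplex with vertices in this order, K has dimension 2 with simplices:

  0-simplices (10): [v_0], [v_1], [v_2], [v_3], [v_4], [v_5], [v_6], [v_7], [v_8], [v_9]
  1-simplices (30): (30 of them)
  2-simplices (20): (20 of them)

Hence C_0 ≅ Z^10, C_1 ≅ Z^30, C_2 ≅ Z^20.

Boundary ∂_1: C_1 → C_0 sends each edge [p,q] (with p < q) to q − p.
The resulting 10×30 matrix has rank 9, and its Smith normal form has invariant factors (1,1,1,1,1,1,1,1,1).

The boundary map ∂_2: C_2 → C_1 sends each 2-simplex [p,q,r] to [q,r] − [p,r] + [p,q]. For instance
  ∂[v_6,v_8,v_9] = [v_8,v_9] − [v_6,v_9] + [v_6,v_8],
  ∂[v_0,v_2,v_4] = [v_2,v_4] − [v_0,v_4] + [v_0,v_2].
The 30×20 boundary matrix has rank 20 and Smith normal form diag(1,1,1,1,1,1,1,1,1,1,1,1,1,1,1,1,1,1,1,2).

Reading off H_k = ker ∂_k / im ∂_{k+1}:

  H_0: rank C_0 − rank ∂_1 = 10 − 9 = 1, and the invariant factors of ∂_1 are all 1, so H_0 = Z.
  H_1: rank ker ∂_1 − rank ∂_2 = (30 − 9) − 20 = 1, and ∂_2 has invariant factor 2 > 1, so H_1 = Z ⊕ Z/2.
  H_2: rank ker ∂_2 − rank ∂_3 = (20 − 20) − 0 = 0, and there is no ∂_3, so H_2 = 0.

As a check, the Euler characteristic is 10 − 30 + 20 = 0, which agrees with 1 − 1 + 0 = 0.
(K is a triangulation of the Klein bottle.)

H_0 = Z,  H_1 = Z ⊕ Z/2,  H_2 = 0.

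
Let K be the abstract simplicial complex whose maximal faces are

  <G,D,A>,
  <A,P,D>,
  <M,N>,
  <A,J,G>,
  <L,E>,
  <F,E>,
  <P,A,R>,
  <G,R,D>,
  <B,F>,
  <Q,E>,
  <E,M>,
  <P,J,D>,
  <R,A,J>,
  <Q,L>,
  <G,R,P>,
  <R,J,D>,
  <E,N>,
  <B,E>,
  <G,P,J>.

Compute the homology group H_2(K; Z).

Take the total order A < B < D < E < F < G < J < L < M < N < P < Q < R on the vertex set. Then K (dimension 2) consists of the simplices:

  0-simplices (13): A, B, D, E, F, G, J, L, M, N, P, Q, R
  1-simplices (24): AD, AG, AJ, AP, AR, BE, BF, DG, DJ, DP, DR, EF, EL, EM, EN, EQ, GJ, GP, GR, JP, JR, LQ, MN, PR
  2-simplices (10): ADG, ADP, AGJ, AJR, APR, DGR, DJP, DJR, GJP, GPR

so the chain groups are C_0 ≅ Z^13, C_1 ≅ Z^24, C_2 ≅ Z^10.

Boundary ∂_1: C_1 → C_0 sends each edge [p,q] (with p < q) to q − p.
The resulting 13×24 matrix has rank 11, and its Smith normal form has invariant factors (1,1,1,1,1,1,1,1,1,1,1).

The boundary map ∂_2: C_2 → C_1 sends each 2-simplex [p,q,r] to [q,r] − [p,r] + [p,q]. For instance
  ∂GJP = JP − GP + GJ,
  ∂DJR = JR − DR + DJ.
As a 24×10 matrix over Z this has rank 10, with invariant factors (1,1,1,1,1,1,1,1,1,2).

Reading off H_k = ker ∂_k / im ∂_{k+1}:

  H_2: rank ker ∂_2 − rank ∂_3 = (10 − 10) − 0 = 0, and there is no ∂_3, so H_2 ≅ 0.

H_2 ≅ 0.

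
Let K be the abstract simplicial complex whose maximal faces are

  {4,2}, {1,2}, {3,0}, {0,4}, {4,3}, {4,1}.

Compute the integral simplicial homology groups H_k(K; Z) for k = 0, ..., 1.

Order the vertices as 0 < 1 < 2 < 3 < 4. Listing each simplex with vertices in this order, K has dimension 1 with simplices:

  0-simplices (5): [0], [1], [2], [3], [4]
  1-simplices (6): [0,3], [0,4], [1,2], [1,4], [2,4], [3,4]

so the chain groups are C_0 ≅ Z^5, C_1 ≅ Z^6.

∂_1: C_1 → C_0 maps an edge to its endpoints' difference, ∂[p,q] = q − p.
The resulting 5×6 matrix has rank 4, and its Smith normal form has invariant factors (1,1,1,1).

Now H_k = ker ∂_k / im ∂_{k+1}, so:

  H_0: rank C_0 − rank ∂_1 = 5 − 4 = 1, and the invariant factors of ∂_1 are all 1, so H_0 = Z.
  H_1: rank ker ∂_1 − rank ∂_2 = (6 − 4) − 0 = 2, and there is no ∂_2, so H_1 = Z^2.

As a check, the Euler characteristic is 5 − 6 = -1, which agrees with 1 − 2 = -1.

H_0 = Z,  H_1 = Z^2.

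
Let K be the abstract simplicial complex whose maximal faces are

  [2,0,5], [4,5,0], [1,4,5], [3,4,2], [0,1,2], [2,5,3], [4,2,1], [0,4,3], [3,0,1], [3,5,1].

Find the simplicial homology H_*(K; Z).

We work with the vertex ordering 0 < 1 < 2 < 3 < 4 < 5. The simplices of K, each written with vertices in increasing order, are:

  0-simplices (6): [0], [1], [2], [3], [4], [5]
  1-simplices (15): [0,1], [0,2], [0,3], [0,4], [0,5], [1,2], [1,3], [1,4], [1,5], [2,3], [2,4], [2,5], [3,4], [3,5], [4,5]
  2-simplices (10): [0,1,2], [0,1,3], [0,2,5], [0,3,4], [0,4,5], [1,2,4], [1,3,5], [1,4,5], [2,3,4], [2,3,5]

giving chain groups C_0 ≅ Z^6, C_1 ≅ Z^15, C_2 ≅ Z^10.

∂_1: C_1 → C_0 sends each edge [p,q] (with p < q) to q − p. For instance
  ∂[0,1] = [1] − [0].
The 6×15 boundary matrix has rank 5 and Smith normal form diag(1,1,1,1,1).

The boundary map ∂_2: C_2 → C_1 maps a triangle to the signed sum of its edges. For instance
  ∂[0,1,3] = [1,3] − [0,3] + [0,1],
  ∂[0,2,5] = [2,5] − [0,5] + [0,2].
The 15×10 boundary matrix has rank 10 and Smith normal form diag(1,1,1,1,1,1,1,1,1,2).

Reading off H_k = ker ∂_k / im ∂_{k+1}:

  H_0: rank C_0 − rank ∂_1 = 6 − 5 = 1, and the invariant factors of ∂_1 are all 1, so H_0 = Z.
  H_1: rank ker ∂_1 − rank ∂_2 = (15 − 5) − 10 = 0, and ∂_2 has invariant factor 2 > 1, so H_1 = Z/2.
  H_2: rank ker ∂_2 − rank ∂_3 = (10 − 10) − 0 = 0, and there is no ∂_3, so H_2 = 0.

As a check, the Euler characteristic is 6 − 15 + 10 = 1, which agrees with 1 − 0 + 0 = 1.
(K is a triangulation of the real projective plane RP^2.)

H_0 = Z,  H_1 = Z/2,  H_2 = 0.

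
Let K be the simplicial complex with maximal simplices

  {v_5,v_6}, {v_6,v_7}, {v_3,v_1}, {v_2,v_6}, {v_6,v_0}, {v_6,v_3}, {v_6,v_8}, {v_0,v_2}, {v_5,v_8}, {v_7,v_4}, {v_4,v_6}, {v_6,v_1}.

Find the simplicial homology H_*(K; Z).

H_0 = Z,  H_1 = Z^4.

Fix the vertex order v_0 < v_1 < v_2 < v_3 < v_4 < v_5 < v_6 < v_7 < v_8 and write every simplex with vertices in increasing order. Then dim K = 1 and the simplices of K are:

  0-simplices (9): [v_0], [v_1], [v_2], [v_3], [v_4], [v_5], [v_6], [v_7], [v_8]
  1-simplices (12): [v_0,v_2], [v_0,v_6], [v_1,v_3], [v_1,v_6], [v_2,v_6], [v_3,v_6], [v_4,v_6], [v_4,v_7], [v_5,v_6], [v_5,v_8], [v_6,v_7], [v_6,v_8]

Hence C_0 ≅ Z^9, C_1 ≅ Z^12.

The boundary map ∂_1: C_1 → C_0 sends each edge [p,q] (with p < q) to q − p. For instance
  ∂[v_1,v_3] = [v_3] − [v_1].
The resulting 9×12 matrix has rank 8, and its Smith normal form has invariant factors (1,1,1,1,1,1,1,1).

Reading off H_k = ker ∂_k / im ∂_{k+1}:

  H_0: rank C_0 − rank ∂_1 = 9 − 8 = 1, and the invariant factors of ∂_1 are all 1, so H_0 ≅ Z.
  H_1: rank ker ∂_1 − rank ∂_2 = (12 − 8) − 0 = 4, and there is no ∂_2, so H_1 ≅ Z^4.

As a check, the Euler characteristic is 9 − 12 = -3, which agrees with 1 − 4 = -3.
(K is a triangulation of a wedge of 4 circles.)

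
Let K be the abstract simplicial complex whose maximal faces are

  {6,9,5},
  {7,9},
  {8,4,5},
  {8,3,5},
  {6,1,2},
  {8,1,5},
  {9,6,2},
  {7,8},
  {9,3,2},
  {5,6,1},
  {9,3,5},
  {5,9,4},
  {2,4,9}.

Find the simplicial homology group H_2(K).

K has 9 vertices, 20 edges, 11 triangles.
rank ∂_2 = 11, rank ∂_3 = 0 ⇒ b_2 = 11 − 11 − 0 = 0. So H_2 = 0.

H_2 = 0.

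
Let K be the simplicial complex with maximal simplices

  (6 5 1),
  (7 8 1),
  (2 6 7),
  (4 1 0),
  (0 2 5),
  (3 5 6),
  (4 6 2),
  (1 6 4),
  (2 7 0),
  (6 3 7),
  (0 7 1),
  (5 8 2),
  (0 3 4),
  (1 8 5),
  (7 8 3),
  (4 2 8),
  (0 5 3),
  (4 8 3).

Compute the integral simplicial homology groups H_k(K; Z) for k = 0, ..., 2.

Order the vertices as 0 < 1 < 2 < 3 < 4 < 5 < 6 < 7 < 8. Listing each simplex with vertices in this order, K has dimension 2 with simplices:

  0-simplices (9): [0], [1], [2], [3], [4], [5], [6], [7], [8]
  1-simplices (27): (27 of them)
  2-simplices (18): [0,1,4], [0,1,7], [0,2,5], [0,2,7], [0,3,4], [0,3,5], [1,4,6], [1,5,6], [1,5,8], [1,7,8], [2,4,6], [2,4,8], [2,5,8], [2,6,7], [3,4,8], [3,5,6], [3,6,7], [3,7,8]

so the chain groups are C_0 ≅ Z^9, C_1 ≅ Z^27, C_2 ≅ Z^18.

Boundary ∂_1: C_1 → C_0 is given by ∂[p,q] = [q] − [p]. For instance
  ∂[2,5] = [5] − [2].
As a 9×27 matrix over Z this has rank 8, with invariant factors (1,1,1,1,1,1,1,1).

∂_2: C_2 → C_1 acts by ∂[p,q,r] = [q,r] − [p,r] + [p,q]. For instance
  ∂[1,5,6] = [5,6] − [1,6] + [1,5],
  ∂[3,7,8] = [7,8] − [3,8] + [3,7].
The resulting 27×18 matrix has rank 17, and its Smith normal form has invariant factors (1,1,1,1,1,1,1,1,1,1,1,1,1,1,1,1,1).

Reading off H_k = ker ∂_k / im ∂_{k+1}:

  H_0: rank C_0 − rank ∂_1 = 9 − 8 = 1, and the invariant factors of ∂_1 are all 1, so H_0 = Z.
  H_1: rank ker ∂_1 − rank ∂_2 = (27 − 8) − 17 = 2, and the invariant factors of ∂_2 are all 1, so H_1 = Z^2.
  H_2: rank ker ∂_2 − rank ∂_3 = (18 − 17) − 0 = 1, and there is no ∂_3, so H_2 = Z.

H_0 ≅ Z,  H_1 ≅ Z^2,  H_2 ≅ Z.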